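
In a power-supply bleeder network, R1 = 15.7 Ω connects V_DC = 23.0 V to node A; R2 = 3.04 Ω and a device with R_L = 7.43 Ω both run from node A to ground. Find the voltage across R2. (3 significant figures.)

V_out ≈ 2.78 V

The load sits in parallel with R2, giving an effective lower resistance R2' = R2·R_L/(R2+R_L) = 2.157 Ω.
Now apply the divider: V_out = 23.0 × 0.1208 = 2.779 V.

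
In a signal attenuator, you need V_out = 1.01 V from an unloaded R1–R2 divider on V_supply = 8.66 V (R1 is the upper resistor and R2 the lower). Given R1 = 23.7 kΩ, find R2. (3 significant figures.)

V_out/V_supply = R2/(R1+R2) = 0.1166.
So R2 = R1 · V_out/(V_supply − V_out) = 23.7 × 1.01/(8.66 − 1.01) = 23.7 × 0.1320 = 3.129 kΩ.

R2 ≈ 3.13 kΩ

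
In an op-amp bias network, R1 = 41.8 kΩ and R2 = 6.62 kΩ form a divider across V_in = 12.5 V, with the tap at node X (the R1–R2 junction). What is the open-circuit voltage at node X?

V_th ≈ 1.71 V

With X open, the divider is unloaded: V_th = 12.5 × 6.62/48.42 = 1.709 V.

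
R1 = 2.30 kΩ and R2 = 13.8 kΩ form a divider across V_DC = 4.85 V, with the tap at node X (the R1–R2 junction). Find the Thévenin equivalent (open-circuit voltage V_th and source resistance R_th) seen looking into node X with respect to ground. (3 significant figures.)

V_th is the unloaded tap voltage: V_DC · R2/(R1+R2) = 4.85 × 0.8571 = 4.157 V.
Looking into X with the source shorted: R_th = R1·R2/(R1+R2) = 2.300 × 13.8/16.10 = 1.971 kΩ.

V_th ≈ 4.16 V, R_th ≈ 1.97 kΩ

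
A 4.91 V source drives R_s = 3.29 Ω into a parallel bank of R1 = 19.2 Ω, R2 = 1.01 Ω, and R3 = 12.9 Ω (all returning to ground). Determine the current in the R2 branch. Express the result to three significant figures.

I ≈ 1.04 A

Equivalent of the parallel group: R_p = 0.8931 Ω.
V_A by voltage divider: V_A = 4.91 × 0.8931/(3.29 + 0.8931) = 1.048 V.
Branch current I = V_A/R2 = 1.048/1.01 = 1.038 A.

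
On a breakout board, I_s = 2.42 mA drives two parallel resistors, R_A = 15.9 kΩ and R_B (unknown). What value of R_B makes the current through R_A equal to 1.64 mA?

Two-branch current divider: I_A = I_s · R_B/(R_A + R_B).
With f = 0.6777, R_B = R_A · f/(1−f) = 15.9 × 2.103 = 33.43 kΩ.

R_B ≈ 33.4 kΩ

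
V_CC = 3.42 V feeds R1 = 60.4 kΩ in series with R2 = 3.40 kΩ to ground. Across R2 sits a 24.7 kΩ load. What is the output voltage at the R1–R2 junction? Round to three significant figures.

First combine the lower leg with the load: R2 ‖ R_L = 2.989 kΩ.
Now apply the divider: V_out = 3.42 × 0.04715 = 0.1612 V.

V_out ≈ 0.161 V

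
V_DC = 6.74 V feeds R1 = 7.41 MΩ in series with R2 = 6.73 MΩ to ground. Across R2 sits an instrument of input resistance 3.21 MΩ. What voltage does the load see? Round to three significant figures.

R2 ‖ R_L = (6.73 × 3.21)/(6.73 + 3.21) = 2.173 MΩ.
Voltage divider with the loaded lower leg: V_out = 6.74 × 2.173/(7.41 + 2.173) = 6.74 × 0.2268 = 1.529 V.

V_out ≈ 1.53 V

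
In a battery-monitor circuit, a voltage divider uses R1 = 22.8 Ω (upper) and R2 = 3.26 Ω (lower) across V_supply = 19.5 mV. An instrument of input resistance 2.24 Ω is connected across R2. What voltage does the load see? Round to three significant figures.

First combine the lower leg with the load: R2 ‖ R_L = 1.328 Ω.
Now apply the divider: V_out = 19.5 × 0.05503 = 1.073 mV.

V_out ≈ 1.07 mV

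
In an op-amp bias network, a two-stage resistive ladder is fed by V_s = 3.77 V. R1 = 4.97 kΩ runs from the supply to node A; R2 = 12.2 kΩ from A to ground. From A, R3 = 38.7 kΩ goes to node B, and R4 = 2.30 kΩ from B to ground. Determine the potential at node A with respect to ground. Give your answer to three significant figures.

The second stage (R3 + R4 = 41.00 kΩ) loads node A in parallel with R2.
R2 ‖ (R3+R4) = 9.402 kΩ.
First divider: V_A = V_s · 9.402/(4.97 + 9.402) = 2.466 V.

V_A ≈ 2.47 V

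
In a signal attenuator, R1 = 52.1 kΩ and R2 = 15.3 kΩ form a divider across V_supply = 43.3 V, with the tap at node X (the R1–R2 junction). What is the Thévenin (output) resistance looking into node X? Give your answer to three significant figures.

With V_supply suppressed (replaced by a short), R_th = R1 ‖ R2 = (52.10 × 15.3)/(52.10 + 15.3) = 11.83 kΩ.

R_th ≈ 11.8 kΩ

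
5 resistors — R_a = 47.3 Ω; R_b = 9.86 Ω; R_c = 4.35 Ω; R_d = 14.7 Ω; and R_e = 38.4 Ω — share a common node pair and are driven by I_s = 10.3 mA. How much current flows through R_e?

Conductances: ΣG = 1/47.3 + 1/9.86 + 1/4.35 + 1/14.7 + 1/38.4 = 0.4465 (1/Ω).
R_e takes the fraction G_k/ΣG = 0.02604/0.4465 = 0.05832, so I = 10.3 × 0.05832 = 0.6007 mA.

I ≈ 0.601 mA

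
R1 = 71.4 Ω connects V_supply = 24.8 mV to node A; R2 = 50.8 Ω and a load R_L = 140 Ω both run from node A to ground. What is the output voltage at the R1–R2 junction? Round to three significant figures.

First combine the lower leg with the load: R2 ‖ R_L = 37.27 Ω.
Then V_out = V_supply · R2'/(R1 + R2') = 24.8 × 37.27/108.7 = 8.506 mV.

V_out ≈ 8.51 mV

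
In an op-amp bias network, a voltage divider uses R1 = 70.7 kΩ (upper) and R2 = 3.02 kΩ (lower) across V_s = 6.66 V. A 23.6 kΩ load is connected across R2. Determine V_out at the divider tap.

V_out ≈ 0.243 V

R2 ‖ R_L = (3.02 × 23.6)/(3.02 + 23.6) = 2.677 kΩ.
Then V_out = V_s · R2'/(R1 + R2') = 6.66 × 2.677/73.38 = 0.2430 V.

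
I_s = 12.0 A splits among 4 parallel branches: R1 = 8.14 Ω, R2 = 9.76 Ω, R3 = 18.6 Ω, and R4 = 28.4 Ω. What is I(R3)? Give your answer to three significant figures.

ΣG = 1/8.14 + 1/9.76 + 1/18.6 + 1/28.4 = 0.3143.
Current divider: I(R3) = I_s · G_k/ΣG = 12.0 × (0.05376/0.3143) = 12.0 × 0.1711 = 2.053 A.

I ≈ 2.05 A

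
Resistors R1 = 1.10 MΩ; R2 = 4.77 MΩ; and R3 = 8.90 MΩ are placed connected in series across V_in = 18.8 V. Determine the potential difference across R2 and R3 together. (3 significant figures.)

ΣR = 1.10 + 4.77 + 8.90 = 14.77 MΩ.
R_{R2..R3} = 4.77 + 8.90 = 13.67 MΩ.
Voltage divider: V = V_in · (13.67 / 14.77) = 18.8 × 0.9255 = 17.40 V.

V ≈ 17.4 V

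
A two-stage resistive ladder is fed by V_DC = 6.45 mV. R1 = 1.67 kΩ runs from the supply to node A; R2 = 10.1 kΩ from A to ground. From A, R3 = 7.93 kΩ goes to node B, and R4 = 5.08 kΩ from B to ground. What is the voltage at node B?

Node A sees R2 in parallel with the series input of stage 2, R3 + R4 = 13.01 kΩ.
R2 ‖ (R3+R4) = 5.686 kΩ.
V_A = 6.45 × 5.686/(1.67 + 5.686) = 4.986 mV.
Stage 2 is unloaded, so V_B = V_A · R4/(R3+R4) = 4.986 × 5.08/13.01 = 1.947 mV.

V_B ≈ 1.95 mV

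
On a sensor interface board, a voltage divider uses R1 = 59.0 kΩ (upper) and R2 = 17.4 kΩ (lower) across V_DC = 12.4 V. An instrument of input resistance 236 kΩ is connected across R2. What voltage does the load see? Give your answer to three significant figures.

First combine the lower leg with the load: R2 ‖ R_L = 16.21 kΩ.
Now apply the divider: V_out = 12.4 × 0.2155 = 2.672 V.
(Unloaded it would be 2.82 V; the load pulls it down.)

V_out ≈ 2.67 V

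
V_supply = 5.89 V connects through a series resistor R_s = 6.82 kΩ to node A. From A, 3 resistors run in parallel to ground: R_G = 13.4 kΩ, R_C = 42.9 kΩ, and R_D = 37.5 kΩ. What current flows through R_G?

Equivalent of the parallel group: R_p = 8.025 kΩ.
Node voltage V_A = V_supply · R_p/(R_s + R_p) = 5.89 × 0.5406 = 3.184 V.
I(R_G) = V_A / R_G = 3.184/13.4 = 0.2376 mA.

I ≈ 0.238 mA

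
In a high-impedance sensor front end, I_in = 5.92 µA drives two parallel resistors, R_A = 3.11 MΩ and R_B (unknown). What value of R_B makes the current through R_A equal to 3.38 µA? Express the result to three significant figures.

R_B ≈ 4.14 MΩ

Two-branch current divider: I_A = I_in · R_B/(R_A + R_B).
3.38/5.92 = R_B/(R_A + R_B) → R_B = R_A · (0.5709)/(1 − 0.5709) = 3.11 × 1.331 = 4.139 MΩ.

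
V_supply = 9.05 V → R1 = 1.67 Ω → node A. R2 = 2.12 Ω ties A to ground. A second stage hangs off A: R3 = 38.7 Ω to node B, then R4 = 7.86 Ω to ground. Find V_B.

Looking into the second stage from A: R3 + R4 = 46.56 Ω appears in parallel with R2.
Effective lower resistance at A: R2 ‖ 46.56 = 2.028 Ω.
V_A = 9.05 × 2.028/(1.67 + 2.028) = 4.963 V.
Stage 2 is unloaded, so V_B = V_A · R4/(R3+R4) = 4.963 × 7.86/46.56 = 0.8378 V.

V_B ≈ 0.838 V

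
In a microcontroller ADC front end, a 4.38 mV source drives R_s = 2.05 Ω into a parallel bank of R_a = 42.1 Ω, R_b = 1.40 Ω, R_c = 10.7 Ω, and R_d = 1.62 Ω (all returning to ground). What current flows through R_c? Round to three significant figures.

Parallel bank: R_p = 1/(1/42.1 + 1/1.40 + 1/10.7 + 1/1.62) = 0.6902 Ω.
V_A = 4.38 × 0.6902/2.740 = 1.103 mV.
I(R_c) = V_A / R_c = 1.103/10.7 = 0.1031 mA.
(Equivalently: I_total = 1.598 mA, then current-divider fraction G_k/ΣG = 0.06451.)

I ≈ 0.103 mA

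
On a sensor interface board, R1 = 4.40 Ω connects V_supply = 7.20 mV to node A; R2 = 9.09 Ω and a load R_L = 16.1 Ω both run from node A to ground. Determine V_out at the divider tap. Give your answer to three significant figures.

First combine the lower leg with the load: R2 ‖ R_L = 5.810 Ω.
Now apply the divider: V_out = 7.20 × 0.5690 = 4.097 mV.

V_out ≈ 4.10 mV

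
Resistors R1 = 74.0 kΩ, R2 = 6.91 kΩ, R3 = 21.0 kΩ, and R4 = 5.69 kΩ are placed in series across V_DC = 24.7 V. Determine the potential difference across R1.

ΣR = 74.0 + 6.91 + 21.0 + 5.69 = 107.6 kΩ.
Voltage divider: V = V_DC · (74.00 / 107.6) = 24.7 × 0.6877 = 16.99 V.

V ≈ 17.0 V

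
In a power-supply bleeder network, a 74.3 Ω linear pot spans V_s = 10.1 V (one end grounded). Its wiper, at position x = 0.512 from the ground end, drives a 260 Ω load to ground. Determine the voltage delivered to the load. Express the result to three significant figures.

Split the track: R_lower = x·R_p = 38.04 Ω, R_upper = (1−x)·R_p = 36.26 Ω.
R_L loads the lower segment: effective lower R = 33.19 Ω.
V_out = 10.1 × 33.19/(36.26 + 33.19) = 4.827 V.
(Unloaded: V_out = x·V_s = 5.17 V.)

V_out ≈ 4.83 V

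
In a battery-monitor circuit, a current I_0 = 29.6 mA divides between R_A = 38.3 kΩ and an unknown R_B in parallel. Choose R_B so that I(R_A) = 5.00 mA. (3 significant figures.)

In a two-way split, I_A/I_0 = R_B/(R_A + R_B).
5.00/29.6 = R_B/(R_A + R_B) → R_B = R_A · (0.1689)/(1 − 0.1689) = 38.3 × 0.2033 = 7.785 kΩ.

R_B ≈ 7.78 kΩ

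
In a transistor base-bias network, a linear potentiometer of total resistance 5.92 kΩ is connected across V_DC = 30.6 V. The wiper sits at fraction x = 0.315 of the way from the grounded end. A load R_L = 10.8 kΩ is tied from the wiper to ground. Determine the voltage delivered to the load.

Lower segment x·R_p = 1.865 kΩ; upper segment (1−x)·R_p = 4.055 kΩ.
Lower segment in parallel with the load: 1.865 ‖ 10.8 = 1.590 kΩ.
V_out = 30.6 × 1.590/(4.055 + 1.590) = 8.620 V.
(Unloaded: V_out = x·V_DC = 9.64 V.)

V_out ≈ 8.62 V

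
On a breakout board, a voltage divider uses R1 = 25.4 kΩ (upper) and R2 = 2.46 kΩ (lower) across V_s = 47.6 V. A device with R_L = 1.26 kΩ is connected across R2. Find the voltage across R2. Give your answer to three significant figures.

V_out ≈ 1.51 V

First combine the lower leg with the load: R2 ‖ R_L = 0.8332 kΩ.
Voltage divider with the loaded lower leg: V_out = 47.6 × 0.8332/(25.4 + 0.8332) = 47.6 × 0.03176 = 1.512 V.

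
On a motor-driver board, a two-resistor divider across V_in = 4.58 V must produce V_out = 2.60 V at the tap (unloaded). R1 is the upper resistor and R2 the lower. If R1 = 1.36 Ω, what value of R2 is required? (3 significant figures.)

R2 ≈ 1.79 Ω

V_out/V_in = R2/(R1+R2) = 0.5677.
R2 = R1 · 0.5677/(1 − 0.5677) = 1.786 Ω.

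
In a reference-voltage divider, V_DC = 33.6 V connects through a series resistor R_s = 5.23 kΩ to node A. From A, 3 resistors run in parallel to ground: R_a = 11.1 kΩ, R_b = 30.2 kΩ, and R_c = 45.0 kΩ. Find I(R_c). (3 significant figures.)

Parallel bank: R_p = 1/(1/11.1 + 1/30.2 + 1/45.0) = 6.876 kΩ.
V_A = 33.6 × 6.876/12.11 = 19.08 V.
I(R_c) = V_A / R_c = 19.08/45.0 = 0.4241 mA.

I ≈ 0.424 mA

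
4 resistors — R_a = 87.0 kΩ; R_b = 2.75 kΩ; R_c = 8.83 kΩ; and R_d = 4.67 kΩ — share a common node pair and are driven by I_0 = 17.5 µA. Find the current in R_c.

I ≈ 2.82 µA

Total conductance ΣG = 1/87.0 + 1/2.75 + 1/8.83 + 1/4.67 = 0.7025 (units of 1/kΩ).
Current divider: I(R_c) = I_0 · G_k/ΣG = 17.5 × (0.1133/0.7025) = 17.5 × 0.1612 = 2.821 µA.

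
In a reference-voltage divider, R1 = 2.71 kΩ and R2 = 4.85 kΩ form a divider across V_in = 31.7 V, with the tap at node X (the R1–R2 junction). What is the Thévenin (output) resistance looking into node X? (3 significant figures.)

R_th ≈ 1.74 kΩ

With V_in suppressed (replaced by a short), R_th = R1 ‖ R2 = (2.710 × 4.85)/(2.710 + 4.85) = 1.739 kΩ.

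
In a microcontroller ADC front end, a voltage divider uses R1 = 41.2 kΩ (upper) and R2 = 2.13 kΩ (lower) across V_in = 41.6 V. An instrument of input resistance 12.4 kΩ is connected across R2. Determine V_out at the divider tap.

The load sits in parallel with R2, giving an effective lower resistance R2' = R2·R_L/(R2+R_L) = 1.818 kΩ.
Then V_out = V_in · R2'/(R1 + R2') = 41.6 × 1.818/43.02 = 1.758 V.
(Unloaded it would be 2.04 V; the load pulls it down.)

V_out ≈ 1.76 V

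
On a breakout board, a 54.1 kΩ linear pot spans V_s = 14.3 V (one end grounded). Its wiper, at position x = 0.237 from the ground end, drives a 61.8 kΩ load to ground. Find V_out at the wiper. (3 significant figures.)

V_out ≈ 2.93 V

Split the track: R_lower = x·R_p = 12.82 kΩ, R_upper = (1−x)·R_p = 41.28 kΩ.
R_L loads the lower segment: effective lower R = 10.62 kΩ.
Loaded-divider output: V_out = 14.3 × 0.2046 = 2.926 V.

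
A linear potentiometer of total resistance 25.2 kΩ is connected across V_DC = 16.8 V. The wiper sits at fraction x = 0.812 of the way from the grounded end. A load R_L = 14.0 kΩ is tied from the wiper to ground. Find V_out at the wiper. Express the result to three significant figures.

V_out ≈ 10.7 V

The pot divides into 4.738 kΩ above the wiper and 20.46 kΩ below.
(x·R_p) ‖ R_L = 8.313 kΩ.
V_out = 16.8 × 8.313/(4.738 + 8.313) = 10.70 V.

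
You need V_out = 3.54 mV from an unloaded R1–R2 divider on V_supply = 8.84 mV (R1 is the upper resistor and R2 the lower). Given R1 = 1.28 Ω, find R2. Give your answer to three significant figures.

Required fraction k = V_out/V_supply = 0.4005.
Rearranging, R2 = R1·k/(1−k) = 1.28 × 0.6679 = 0.8549 Ω.

R2 ≈ 0.855 Ω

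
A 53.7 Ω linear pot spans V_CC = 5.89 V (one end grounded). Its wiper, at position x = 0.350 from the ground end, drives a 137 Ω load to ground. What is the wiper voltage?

Lower segment x·R_p = 18.79 Ω; upper segment (1−x)·R_p = 34.91 Ω.
Lower segment in parallel with the load: 18.79 ‖ 137 = 16.53 Ω.
Loaded-divider output: V_out = 5.89 × 0.3213 = 1.893 V.

V_out ≈ 1.89 V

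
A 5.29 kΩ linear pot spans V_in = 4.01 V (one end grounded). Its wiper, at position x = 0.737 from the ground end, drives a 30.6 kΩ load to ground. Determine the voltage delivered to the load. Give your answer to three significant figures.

Lower segment x·R_p = 3.899 kΩ; upper segment (1−x)·R_p = 1.391 kΩ.
(x·R_p) ‖ R_L = 3.458 kΩ.
Then V_out = V_in · 3.458/(1.391 + 3.458) = 2.860 V.
(Unloaded: V_out = x·V_in = 2.96 V.)

V_out ≈ 2.86 V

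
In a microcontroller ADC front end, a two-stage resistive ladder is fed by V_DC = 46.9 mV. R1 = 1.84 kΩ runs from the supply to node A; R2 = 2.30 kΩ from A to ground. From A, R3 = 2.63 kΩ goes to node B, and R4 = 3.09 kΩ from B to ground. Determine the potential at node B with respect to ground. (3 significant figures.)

V_B ≈ 11.9 mV

Node A sees R2 in parallel with the series input of stage 2, R3 + R4 = 5.720 kΩ.
R2 ‖ (R3+R4) = 1.640 kΩ.
So V_A = 46.9 × 0.4713 = 22.11 mV.
Stage 2 is unloaded, so V_B = V_A · R4/(R3+R4) = 22.11 × 3.09/5.720 = 11.94 mV.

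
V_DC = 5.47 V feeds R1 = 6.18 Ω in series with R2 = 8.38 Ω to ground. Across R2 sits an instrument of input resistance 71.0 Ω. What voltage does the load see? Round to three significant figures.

The load sits in parallel with R2, giving an effective lower resistance R2' = R2·R_L/(R2+R_L) = 7.495 Ω.
Now apply the divider: V_out = 5.47 × 0.5481 = 2.998 V.

V_out ≈ 3.00 V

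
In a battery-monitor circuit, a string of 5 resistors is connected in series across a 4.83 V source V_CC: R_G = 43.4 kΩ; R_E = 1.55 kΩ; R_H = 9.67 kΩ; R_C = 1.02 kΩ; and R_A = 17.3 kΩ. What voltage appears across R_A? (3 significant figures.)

Total series resistance ΣR = 43.4 + 1.55 + 9.67 + 1.02 + 17.3 = 72.94 kΩ.
Voltage divider: V = V_CC · (17.30 / 72.94) = 4.83 × 0.2372 = 1.146 V.

V ≈ 1.15 V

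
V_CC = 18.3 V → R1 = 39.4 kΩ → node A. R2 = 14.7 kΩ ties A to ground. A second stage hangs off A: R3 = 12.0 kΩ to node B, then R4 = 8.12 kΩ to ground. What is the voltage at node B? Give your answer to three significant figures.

V_B ≈ 1.31 V

Node A sees R2 in parallel with the series input of stage 2, R3 + R4 = 20.12 kΩ.
Effective lower resistance at A: R2 ‖ 20.12 = 8.494 kΩ.
So V_A = 18.3 × 0.1774 = 3.246 V.
Stage 2 is unloaded, so V_B = V_A · R4/(R3+R4) = 3.246 × 8.12/20.12 = 1.310 V.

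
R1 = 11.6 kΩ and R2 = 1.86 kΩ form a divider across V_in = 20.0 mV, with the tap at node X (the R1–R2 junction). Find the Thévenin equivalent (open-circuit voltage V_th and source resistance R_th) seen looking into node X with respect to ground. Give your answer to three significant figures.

Open-circuit (no load on X): V_th = V_in · R2/(R1 + R2) = 20.0 × 1.86/(11.60 + 1.86) = 2.764 mV.
Looking into X with the source shorted: R_th = R1·R2/(R1+R2) = 11.60 × 1.86/13.46 = 1.603 kΩ.

V_th ≈ 2.76 mV, R_th ≈ 1.60 kΩ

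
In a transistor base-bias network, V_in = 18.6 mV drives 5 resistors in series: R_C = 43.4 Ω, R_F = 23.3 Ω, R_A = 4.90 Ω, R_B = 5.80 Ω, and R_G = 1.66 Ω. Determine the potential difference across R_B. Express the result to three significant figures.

Total series resistance ΣR = 43.4 + 23.3 + 4.90 + 5.80 + 1.66 = 79.06 Ω.
By the voltage-divider rule, V = 18.6 × 5.800/79.06 = 1.365 mV.

V ≈ 1.36 mV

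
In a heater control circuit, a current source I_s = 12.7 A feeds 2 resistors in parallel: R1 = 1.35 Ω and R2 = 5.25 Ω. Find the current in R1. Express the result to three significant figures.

I ≈ 10.1 A

With just two branches, the current splits inversely with resistance.
So I = 12.7 × 5.25/6.600 = 10.10 A.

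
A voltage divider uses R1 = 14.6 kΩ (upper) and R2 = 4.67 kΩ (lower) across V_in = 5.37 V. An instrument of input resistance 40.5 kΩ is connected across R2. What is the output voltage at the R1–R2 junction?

The load sits in parallel with R2, giving an effective lower resistance R2' = R2·R_L/(R2+R_L) = 4.187 kΩ.
Then V_out = V_in · R2'/(R1 + R2') = 5.37 × 4.187/18.79 = 1.197 V.
(Unloaded it would be 1.30 V; the load pulls it down.)

V_out ≈ 1.20 V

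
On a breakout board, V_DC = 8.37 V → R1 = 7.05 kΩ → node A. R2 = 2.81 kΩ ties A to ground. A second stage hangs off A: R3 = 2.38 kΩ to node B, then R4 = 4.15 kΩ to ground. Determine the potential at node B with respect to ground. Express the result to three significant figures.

The second stage (R3 + R4 = 6.530 kΩ) loads node A in parallel with R2.
R2 ‖ (R3+R4) = 1.965 kΩ.
First divider: V_A = V_DC · 1.965/(7.05 + 1.965) = 1.824 V.
Stage 2 is unloaded, so V_B = V_A · R4/(R3+R4) = 1.824 × 4.15/6.530 = 1.159 V.

V_B ≈ 1.16 V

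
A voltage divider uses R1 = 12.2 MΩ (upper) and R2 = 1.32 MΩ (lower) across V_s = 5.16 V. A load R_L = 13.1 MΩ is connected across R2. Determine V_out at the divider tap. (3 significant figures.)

V_out ≈ 0.462 V

R2 ‖ R_L = (1.32 × 13.1)/(1.32 + 13.1) = 1.199 MΩ.
Now apply the divider: V_out = 5.16 × 0.08950 = 0.4618 V.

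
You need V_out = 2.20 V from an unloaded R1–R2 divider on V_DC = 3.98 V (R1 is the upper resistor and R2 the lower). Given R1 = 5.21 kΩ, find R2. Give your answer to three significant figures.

Required fraction k = V_out/V_DC = 0.5528.
So R2 = R1 · V_out/(V_DC − V_out) = 5.21 × 2.20/(3.98 − 2.20) = 5.21 × 1.236 = 6.439 kΩ.

R2 ≈ 6.44 kΩ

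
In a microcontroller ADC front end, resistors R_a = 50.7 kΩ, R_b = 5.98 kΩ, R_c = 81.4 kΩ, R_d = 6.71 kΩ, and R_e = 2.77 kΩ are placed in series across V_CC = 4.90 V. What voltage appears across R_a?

V ≈ 1.68 V

Total series resistance ΣR = 50.7 + 5.98 + 81.4 + 6.71 + 2.77 = 147.6 kΩ.
By the voltage-divider rule, V = 4.90 × 50.70/147.6 = 1.684 V.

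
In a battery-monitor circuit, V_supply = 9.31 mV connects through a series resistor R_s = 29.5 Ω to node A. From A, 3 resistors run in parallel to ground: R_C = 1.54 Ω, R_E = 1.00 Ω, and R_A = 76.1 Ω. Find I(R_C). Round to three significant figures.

Combine the parallel branches: R_p = (1/1.54 + 1/1.00 + 1/76.1)⁻¹ = 0.6015 Ω.
V_A by voltage divider: V_A = 9.31 × 0.6015/(29.5 + 0.6015) = 0.1860 mV.
Branch current I = V_A/R_C = 0.1860/1.54 = 0.1208 mA.
(Check via current divider: I_total = 0.3093 mA; share G_k/ΣG = 0.3906 → same result.)

I ≈ 0.121 mA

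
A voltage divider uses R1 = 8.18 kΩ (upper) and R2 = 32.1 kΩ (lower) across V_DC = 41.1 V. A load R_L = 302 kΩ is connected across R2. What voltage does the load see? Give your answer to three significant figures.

V_out ≈ 32.1 V

The load sits in parallel with R2, giving an effective lower resistance R2' = R2·R_L/(R2+R_L) = 29.02 kΩ.
Then V_out = V_DC · R2'/(R1 + R2') = 41.1 × 29.02/37.20 = 32.06 V.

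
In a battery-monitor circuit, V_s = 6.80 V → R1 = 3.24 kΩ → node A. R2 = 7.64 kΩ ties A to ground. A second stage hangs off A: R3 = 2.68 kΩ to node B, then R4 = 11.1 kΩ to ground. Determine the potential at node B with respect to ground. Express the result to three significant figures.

V_B ≈ 3.30 V

The second stage (R3 + R4 = 13.78 kΩ) loads node A in parallel with R2.
R2 ‖ (R3+R4) = 4.915 kΩ.
V_A = 6.80 × 4.915/(3.24 + 4.915) = 4.098 V.
Then the unloaded second divider: V_B = V_A × R4/(R3+R4) = 4.098 × 0.8055 = 3.301 V.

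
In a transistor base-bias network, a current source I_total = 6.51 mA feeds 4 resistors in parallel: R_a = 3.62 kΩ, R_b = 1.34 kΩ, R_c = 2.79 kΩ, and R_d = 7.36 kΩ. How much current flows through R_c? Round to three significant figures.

I ≈ 1.54 mA

Total conductance ΣG = 1/3.62 + 1/1.34 + 1/2.79 + 1/7.36 = 1.517 (units of 1/kΩ).
By the current-divider rule, I = I_total · G_k/ΣG = 6.51 × 0.2363 = 1.538 mA.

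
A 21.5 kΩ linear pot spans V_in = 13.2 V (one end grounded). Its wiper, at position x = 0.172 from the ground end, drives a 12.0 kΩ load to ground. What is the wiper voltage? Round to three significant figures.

Lower segment x·R_p = 3.698 kΩ; upper segment (1−x)·R_p = 17.80 kΩ.
R_L loads the lower segment: effective lower R = 2.827 kΩ.
V_out = 13.2 × 2.827/(17.80 + 2.827) = 1.809 V.
(Unloaded: V_out = x·V_in = 2.27 V.)

V_out ≈ 1.81 V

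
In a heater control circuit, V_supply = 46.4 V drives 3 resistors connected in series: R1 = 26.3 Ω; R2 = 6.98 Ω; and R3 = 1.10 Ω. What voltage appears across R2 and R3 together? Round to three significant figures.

V ≈ 10.9 V

Total series resistance ΣR = 26.3 + 6.98 + 1.10 = 34.38 Ω.
R_{R2..R3} = 6.98 + 1.10 = 8.080 Ω.
By the voltage-divider rule, V = 46.4 × 8.080/34.38 = 10.90 V.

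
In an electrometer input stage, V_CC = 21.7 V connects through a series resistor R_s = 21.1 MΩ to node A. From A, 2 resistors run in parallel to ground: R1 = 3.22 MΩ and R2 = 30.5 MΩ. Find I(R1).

Parallel bank: R_p = 1/(1/3.22 + 1/30.5) = 2.913 MΩ.
V_A = 21.7 × 2.913/24.01 = 2.632 V.
I(R1) = V_A / R1 = 2.632/3.22 = 0.8174 µA.

I ≈ 0.817 µA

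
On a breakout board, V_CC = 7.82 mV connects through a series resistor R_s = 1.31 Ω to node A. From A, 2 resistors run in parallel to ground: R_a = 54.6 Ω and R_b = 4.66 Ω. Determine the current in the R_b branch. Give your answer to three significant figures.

I ≈ 1.29 mA

Equivalent of the parallel group: R_p = 4.294 Ω.
V_A by voltage divider: V_A = 7.82 × 4.294/(1.31 + 4.294) = 5.992 mV.
Branch current I = V_A/R_b = 5.992/4.66 = 1.286 mA.
(Check via current divider: I_total = 1.396 mA; share G_k/ΣG = 0.9214 → same result.)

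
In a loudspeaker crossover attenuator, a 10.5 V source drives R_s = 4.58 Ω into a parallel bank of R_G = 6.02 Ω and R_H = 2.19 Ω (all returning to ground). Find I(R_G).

Equivalent of the parallel group: R_p = 1.606 Ω.
V_A by voltage divider: V_A = 10.5 × 1.606/(4.58 + 1.606) = 2.726 V.
Branch current I = V_A/R_G = 2.726/6.02 = 0.4528 A.

I ≈ 0.453 A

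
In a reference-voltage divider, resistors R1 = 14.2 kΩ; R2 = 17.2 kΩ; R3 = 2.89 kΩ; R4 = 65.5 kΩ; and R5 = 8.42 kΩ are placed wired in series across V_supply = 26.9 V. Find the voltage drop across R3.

V ≈ 0.718 V

Series total: ΣR = 14.2 + 17.2 + 2.89 + 65.5 + 8.42 = 108.2 kΩ.
Voltage divider: V = V_supply · (2.890 / 108.2) = 26.9 × 0.02671 = 0.7184 V.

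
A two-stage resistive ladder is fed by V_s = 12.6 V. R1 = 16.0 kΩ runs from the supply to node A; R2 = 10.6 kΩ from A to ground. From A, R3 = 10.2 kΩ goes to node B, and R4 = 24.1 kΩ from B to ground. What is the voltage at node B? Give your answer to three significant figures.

The second stage (R3 + R4 = 34.30 kΩ) loads node A in parallel with R2.
R2 ‖ (R3+R4) = 8.098 kΩ.
V_A = 12.6 × 8.098/(16.0 + 8.098) = 4.234 V.
Stage 2 is unloaded, so V_B = V_A · R4/(R3+R4) = 4.234 × 24.1/34.30 = 2.975 V.

V_B ≈ 2.97 V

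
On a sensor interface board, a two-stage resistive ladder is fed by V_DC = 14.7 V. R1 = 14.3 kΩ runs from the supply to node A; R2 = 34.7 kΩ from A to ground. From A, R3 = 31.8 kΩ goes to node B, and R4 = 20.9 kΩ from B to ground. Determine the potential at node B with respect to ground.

Node A sees R2 in parallel with the series input of stage 2, R3 + R4 = 52.70 kΩ.
Effective lower resistance at A: R2 ‖ 52.70 = 20.92 kΩ.
So V_A = 14.7 × 0.5940 = 8.732 V.
V_B = V_A × 0.3966 = 3.463 V.

V_B ≈ 3.46 V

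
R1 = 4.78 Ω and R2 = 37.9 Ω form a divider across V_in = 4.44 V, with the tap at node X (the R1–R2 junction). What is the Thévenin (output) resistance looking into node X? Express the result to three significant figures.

Zeroing V_in shorts the top of R1 to ground, so R_th = R1 ‖ R2 = 4.245 Ω.

R_th ≈ 4.24 Ω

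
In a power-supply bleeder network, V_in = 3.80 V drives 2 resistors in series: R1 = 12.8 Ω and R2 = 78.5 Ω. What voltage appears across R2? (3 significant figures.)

V ≈ 3.27 V

Total series resistance ΣR = 12.8 + 78.5 = 91.30 Ω.
Voltage divider: V = V_in · (78.50 / 91.30) = 3.80 × 0.8598 = 3.267 V.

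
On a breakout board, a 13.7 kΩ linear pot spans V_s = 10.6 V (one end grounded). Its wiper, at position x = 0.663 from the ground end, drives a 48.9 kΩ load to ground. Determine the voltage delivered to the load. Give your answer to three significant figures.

V_out ≈ 6.61 V

Lower segment x·R_p = 9.083 kΩ; upper segment (1−x)·R_p = 4.617 kΩ.
Lower segment in parallel with the load: 9.083 ‖ 48.9 = 7.660 kΩ.
Loaded-divider output: V_out = 10.6 × 0.6239 = 6.614 V.
(Unloaded: V_out = x·V_s = 7.03 V.)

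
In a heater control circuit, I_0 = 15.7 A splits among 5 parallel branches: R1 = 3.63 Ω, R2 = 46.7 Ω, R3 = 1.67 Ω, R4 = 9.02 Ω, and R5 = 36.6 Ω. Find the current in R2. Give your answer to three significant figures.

I ≈ 0.325 A

Total conductance ΣG = 1/3.63 + 1/46.7 + 1/1.67 + 1/9.02 + 1/36.6 = 1.034 (units of 1/Ω).
By the current-divider rule, I = I_0 · G_k/ΣG = 15.7 × 0.02071 = 0.3252 A.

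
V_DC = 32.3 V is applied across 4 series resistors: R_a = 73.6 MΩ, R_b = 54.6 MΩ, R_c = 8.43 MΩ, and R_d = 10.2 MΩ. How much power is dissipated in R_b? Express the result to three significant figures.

Series current I = V_DC/ΣR = 32.3/146.8 = 0.2200 µA.
P = I²R = 0.04839 × 54.6 = 2.642 µW.

P ≈ 2.64 µW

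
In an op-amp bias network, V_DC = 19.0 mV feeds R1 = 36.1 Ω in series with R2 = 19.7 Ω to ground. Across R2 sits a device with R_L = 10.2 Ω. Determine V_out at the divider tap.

V_out ≈ 2.98 mV

R2 ‖ R_L = (19.7 × 10.2)/(19.7 + 10.2) = 6.720 Ω.
Then V_out = V_DC · R2'/(R1 + R2') = 19.0 × 6.720/42.82 = 2.982 mV.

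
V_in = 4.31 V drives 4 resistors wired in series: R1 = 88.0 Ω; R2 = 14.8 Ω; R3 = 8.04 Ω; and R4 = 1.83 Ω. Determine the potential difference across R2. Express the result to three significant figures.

V ≈ 0.566 V

ΣR = 88.0 + 14.8 + 8.04 + 1.83 = 112.7 Ω.
Voltage divider: V = V_in · (14.80 / 112.7) = 4.31 × 0.1314 = 0.5661 V.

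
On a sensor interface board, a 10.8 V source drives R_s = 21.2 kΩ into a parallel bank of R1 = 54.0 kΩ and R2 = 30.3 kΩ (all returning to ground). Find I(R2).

Combine the parallel branches: R_p = (1/54.0 + 1/30.3)⁻¹ = 19.41 kΩ.
V_A = 10.8 × 19.41/40.61 = 5.162 V.
I(R2) = V_A / R2 = 5.162/30.3 = 0.1704 mA.

I ≈ 0.170 mA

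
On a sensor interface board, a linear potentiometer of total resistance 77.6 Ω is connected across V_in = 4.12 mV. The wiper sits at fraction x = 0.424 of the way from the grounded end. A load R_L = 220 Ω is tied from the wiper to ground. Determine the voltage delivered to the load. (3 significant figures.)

V_out ≈ 1.61 mV

Lower segment x·R_p = 32.90 Ω; upper segment (1−x)·R_p = 44.70 Ω.
(x·R_p) ‖ R_L = 28.62 Ω.
Then V_out = V_in · 28.62/(44.70 + 28.62) = 1.608 mV.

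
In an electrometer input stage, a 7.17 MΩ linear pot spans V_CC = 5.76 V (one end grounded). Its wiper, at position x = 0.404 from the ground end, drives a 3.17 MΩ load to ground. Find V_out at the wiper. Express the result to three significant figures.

Split the track: R_lower = x·R_p = 2.897 MΩ, R_upper = (1−x)·R_p = 4.273 MΩ.
Lower segment in parallel with the load: 2.897 ‖ 3.17 = 1.514 MΩ.
V_out = 5.76 × 1.514/(4.273 + 1.514) = 1.507 V.

V_out ≈ 1.51 V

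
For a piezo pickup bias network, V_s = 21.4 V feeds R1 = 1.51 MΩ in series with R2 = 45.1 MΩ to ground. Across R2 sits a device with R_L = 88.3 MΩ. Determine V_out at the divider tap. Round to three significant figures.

V_out ≈ 20.4 V

First combine the lower leg with the load: R2 ‖ R_L = 29.85 MΩ.
Then V_out = V_s · R2'/(R1 + R2') = 21.4 × 29.85/31.36 = 20.37 V.
(Unloaded it would be 20.7 V; the load pulls it down.)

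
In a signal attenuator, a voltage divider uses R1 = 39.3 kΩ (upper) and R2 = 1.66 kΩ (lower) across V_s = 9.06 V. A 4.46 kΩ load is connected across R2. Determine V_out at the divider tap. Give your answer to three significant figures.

First combine the lower leg with the load: R2 ‖ R_L = 1.210 kΩ.
Now apply the divider: V_out = 9.06 × 0.02986 = 0.2706 V.

V_out ≈ 0.271 V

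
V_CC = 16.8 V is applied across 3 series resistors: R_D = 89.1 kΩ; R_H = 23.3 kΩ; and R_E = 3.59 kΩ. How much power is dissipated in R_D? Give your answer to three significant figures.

The common current is I = 16.8/116.0 = 0.1448 mA.
V(R_D) = I·R = 12.91 V; P = V·I = 12.91 × 0.1448 = 1.869 mW.

P ≈ 1.87 mW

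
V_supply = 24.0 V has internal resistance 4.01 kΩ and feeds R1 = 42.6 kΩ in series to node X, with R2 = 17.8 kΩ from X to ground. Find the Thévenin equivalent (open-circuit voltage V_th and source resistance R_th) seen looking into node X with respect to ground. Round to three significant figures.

V_th ≈ 6.63 V, R_th ≈ 12.9 kΩ

R1' = 4.01 + 42.6 = 46.61 kΩ (source resistance + R1).
Open-circuit (no load on X): V_th = V_supply · R2/(R1' + R2) = 24.0 × 17.8/(46.61 + 17.8) = 6.633 V.
Zeroing V_supply shorts the top of R1' to ground, so R_th = R1' ‖ R2 = 12.88 kΩ.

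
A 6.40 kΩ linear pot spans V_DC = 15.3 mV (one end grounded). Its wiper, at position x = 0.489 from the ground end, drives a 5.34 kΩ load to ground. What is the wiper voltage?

Split the track: R_lower = x·R_p = 3.130 kΩ, R_upper = (1−x)·R_p = 3.270 kΩ.
Lower segment in parallel with the load: 3.130 ‖ 5.34 = 1.973 kΩ.
Loaded-divider output: V_out = 15.3 × 0.3763 = 5.757 mV.

V_out ≈ 5.76 mV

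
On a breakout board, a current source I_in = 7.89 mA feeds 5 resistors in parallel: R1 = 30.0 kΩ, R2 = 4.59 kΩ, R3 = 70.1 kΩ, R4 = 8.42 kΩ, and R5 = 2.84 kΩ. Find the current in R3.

I ≈ 0.153 mA

Total conductance ΣG = 1/30.0 + 1/4.59 + 1/70.1 + 1/8.42 + 1/2.84 = 0.7363 (units of 1/kΩ).
By the current-divider rule, I = I_in · G_k/ΣG = 7.89 × 0.01937 = 0.1529 mA.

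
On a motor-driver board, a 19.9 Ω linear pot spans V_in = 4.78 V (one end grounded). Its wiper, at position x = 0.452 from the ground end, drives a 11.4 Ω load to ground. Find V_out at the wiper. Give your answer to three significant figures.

V_out ≈ 1.51 V

Split the track: R_lower = x·R_p = 8.995 Ω, R_upper = (1−x)·R_p = 10.91 Ω.
Lower segment in parallel with the load: 8.995 ‖ 11.4 = 5.028 Ω.
Then V_out = V_in · 5.028/(10.91 + 5.028) = 1.508 V.
(Unloaded: V_out = x·V_in = 2.16 V.)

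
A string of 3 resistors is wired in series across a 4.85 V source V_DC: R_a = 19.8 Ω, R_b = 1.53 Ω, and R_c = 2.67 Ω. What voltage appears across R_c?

V ≈ 0.540 V

Series total: ΣR = 19.8 + 1.53 + 2.67 = 24.00 Ω.
By the voltage-divider rule, V = 4.85 × 2.670/24.00 = 0.5396 V.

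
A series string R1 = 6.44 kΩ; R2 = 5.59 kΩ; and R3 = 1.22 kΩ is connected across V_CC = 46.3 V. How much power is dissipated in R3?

Series current I = V_CC/ΣR = 46.3/13.25 = 3.494 mA.
V(R3) = I·R = 4.263 V; P = V·I = 4.263 × 3.494 = 14.90 mW.

P ≈ 14.9 mW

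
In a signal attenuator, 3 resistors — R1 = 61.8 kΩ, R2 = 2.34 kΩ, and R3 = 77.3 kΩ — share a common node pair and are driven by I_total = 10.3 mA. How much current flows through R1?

Conductances: ΣG = 1/61.8 + 1/2.34 + 1/77.3 = 0.4565 (1/kΩ).
Current divider: I(R1) = I_total · G_k/ΣG = 10.3 × (0.01618/0.4565) = 10.3 × 0.03545 = 0.3651 mA.

I ≈ 0.365 mA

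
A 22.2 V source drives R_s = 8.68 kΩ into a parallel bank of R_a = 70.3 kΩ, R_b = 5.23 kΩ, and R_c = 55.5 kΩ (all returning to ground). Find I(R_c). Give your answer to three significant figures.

Equivalent of the parallel group: R_p = 4.475 kΩ.
V_A = 22.2 × 4.475/13.16 = 7.552 V.
I(R_c) = V_A / R_c = 7.552/55.5 = 0.1361 mA.

I ≈ 0.136 mA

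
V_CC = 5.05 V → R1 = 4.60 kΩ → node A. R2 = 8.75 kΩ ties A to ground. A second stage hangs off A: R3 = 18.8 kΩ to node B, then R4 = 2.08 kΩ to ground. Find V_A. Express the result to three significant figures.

Node A sees R2 in parallel with the series input of stage 2, R3 + R4 = 20.88 kΩ.
Effective lower resistance at A: R2 ‖ 20.88 = 6.166 kΩ.
V_A = 5.05 × 6.166/(4.60 + 6.166) = 2.892 V.

V_A ≈ 2.89 V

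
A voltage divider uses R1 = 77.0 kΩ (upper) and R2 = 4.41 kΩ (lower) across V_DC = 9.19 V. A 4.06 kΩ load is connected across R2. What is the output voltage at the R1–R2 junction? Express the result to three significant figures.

V_out ≈ 0.246 V

First combine the lower leg with the load: R2 ‖ R_L = 2.114 kΩ.
Voltage divider with the loaded lower leg: V_out = 9.19 × 2.114/(77.0 + 2.114) = 9.19 × 0.02672 = 0.2456 V.
(Unloaded it would be 0.498 V; the load pulls it down.)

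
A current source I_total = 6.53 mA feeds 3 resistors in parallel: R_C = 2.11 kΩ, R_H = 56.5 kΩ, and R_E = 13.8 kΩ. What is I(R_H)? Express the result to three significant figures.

I ≈ 0.205 mA

Conductances: ΣG = 1/2.11 + 1/56.5 + 1/13.8 = 0.5641 (1/kΩ).
By the current-divider rule, I = I_total · G_k/ΣG = 6.53 × 0.03138 = 0.2049 mA.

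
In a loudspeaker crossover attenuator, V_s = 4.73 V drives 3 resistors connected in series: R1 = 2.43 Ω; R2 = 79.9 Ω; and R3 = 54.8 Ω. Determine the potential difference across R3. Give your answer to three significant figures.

V ≈ 1.89 V

ΣR = 2.43 + 79.9 + 54.8 = 137.1 Ω.
By the voltage-divider rule, V = 4.73 × 54.80/137.1 = 1.890 V.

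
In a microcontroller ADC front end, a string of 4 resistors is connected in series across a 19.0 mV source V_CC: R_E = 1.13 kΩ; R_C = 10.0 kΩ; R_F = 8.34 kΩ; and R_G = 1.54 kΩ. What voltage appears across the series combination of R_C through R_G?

Total series resistance ΣR = 1.13 + 10.0 + 8.34 + 1.54 = 21.01 kΩ.
R_{R_C..R_G} = 10.0 + 8.34 + 1.54 = 19.88 kΩ.
Voltage divider: V = V_CC · (19.88 / 21.01) = 19.0 × 0.9462 = 17.98 mV.

V ≈ 18.0 mV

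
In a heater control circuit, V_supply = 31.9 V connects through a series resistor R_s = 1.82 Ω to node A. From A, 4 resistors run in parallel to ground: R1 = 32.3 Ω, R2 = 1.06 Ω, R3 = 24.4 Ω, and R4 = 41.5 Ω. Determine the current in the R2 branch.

I ≈ 10.4 A

Combine the parallel branches: R_p = (1/32.3 + 1/1.06 + 1/24.4 + 1/41.5)⁻¹ = 0.9621 Ω.
Node voltage V_A = V_supply · R_p/(R_s + R_p) = 31.9 × 0.3458 = 11.03 V.
Branch current I = V_A/R2 = 11.03/1.06 = 10.41 A.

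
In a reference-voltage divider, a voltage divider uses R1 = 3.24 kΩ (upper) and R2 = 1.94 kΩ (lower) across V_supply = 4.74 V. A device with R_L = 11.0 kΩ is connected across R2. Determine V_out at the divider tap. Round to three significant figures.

V_out ≈ 1.60 V

R2 ‖ R_L = (1.94 × 11.0)/(1.94 + 11.0) = 1.649 kΩ.
Then V_out = V_supply · R2'/(R1 + R2') = 4.74 × 1.649/4.889 = 1.599 V.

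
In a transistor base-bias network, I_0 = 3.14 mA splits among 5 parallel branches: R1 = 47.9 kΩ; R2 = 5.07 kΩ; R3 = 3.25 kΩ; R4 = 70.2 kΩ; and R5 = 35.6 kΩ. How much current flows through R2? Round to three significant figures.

I ≈ 1.09 mA

Conductances: ΣG = 1/47.9 + 1/5.07 + 1/3.25 + 1/70.2 + 1/35.6 = 0.5681 (1/kΩ).
Current divider: I(R2) = I_0 · G_k/ΣG = 3.14 × (0.1972/0.5681) = 3.14 × 0.3472 = 1.090 mA.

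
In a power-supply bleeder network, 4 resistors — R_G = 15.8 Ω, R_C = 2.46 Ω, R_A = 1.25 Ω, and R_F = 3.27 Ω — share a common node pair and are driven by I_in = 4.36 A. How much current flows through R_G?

I ≈ 0.175 A

ΣG = 1/15.8 + 1/2.46 + 1/1.25 + 1/3.27 = 1.576.
R_G takes the fraction G_k/ΣG = 0.06329/1.576 = 0.04017, so I = 4.36 × 0.04017 = 0.1751 A.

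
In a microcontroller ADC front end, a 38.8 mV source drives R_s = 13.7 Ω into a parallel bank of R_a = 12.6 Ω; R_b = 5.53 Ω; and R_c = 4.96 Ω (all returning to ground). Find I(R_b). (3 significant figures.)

I ≈ 0.958 mA

Combine the parallel branches: R_p = (1/12.6 + 1/5.53 + 1/4.96)⁻¹ = 2.165 Ω.
V_A = 38.8 × 2.165/15.87 = 5.296 mV.
Branch current I = V_A/R_b = 5.296/5.53 = 0.9576 mA.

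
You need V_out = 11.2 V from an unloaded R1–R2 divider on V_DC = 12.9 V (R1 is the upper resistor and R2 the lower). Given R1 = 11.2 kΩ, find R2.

The divider ratio is R2/(R1+R2) = 11.2/12.9 = 0.8682.
So R2 = R1 · V_out/(V_DC − V_out) = 11.2 × 11.2/(12.9 − 11.2) = 11.2 × 6.588 = 73.79 kΩ.

R2 ≈ 73.8 kΩ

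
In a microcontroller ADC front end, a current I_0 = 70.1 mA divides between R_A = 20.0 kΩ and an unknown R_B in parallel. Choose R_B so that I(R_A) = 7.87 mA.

Two-branch current divider: I_A = I_0 · R_B/(R_A + R_B).
7.87/70.1 = R_B/(R_A + R_B) → R_B = R_A · (0.1123)/(1 − 0.1123) = 20.0 × 0.1265 = 2.529 kΩ.

R_B ≈ 2.53 kΩ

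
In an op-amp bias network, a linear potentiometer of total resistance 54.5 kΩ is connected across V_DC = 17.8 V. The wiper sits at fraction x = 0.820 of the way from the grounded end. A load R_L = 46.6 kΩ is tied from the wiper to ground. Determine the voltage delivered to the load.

V_out ≈ 12.4 V

Lower segment x·R_p = 44.69 kΩ; upper segment (1−x)·R_p = 9.810 kΩ.
(x·R_p) ‖ R_L = 22.81 kΩ.
Then V_out = V_DC · 22.81/(9.810 + 22.81) = 12.45 V.
(Unloaded: V_out = x·V_DC = 14.6 V.)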